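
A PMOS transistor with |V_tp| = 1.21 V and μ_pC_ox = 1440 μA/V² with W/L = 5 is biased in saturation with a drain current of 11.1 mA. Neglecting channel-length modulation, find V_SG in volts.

V_SG = 2.97 V

k_p = μ_pC_ox · (W/L) = 7.2 mA/V².
In saturation I_D = ½ k_p (V_SG − |V_tp|)², so V_SG − |V_tp| = √(2 I_D / k_p) = √(2 × 11.1 / 7.2) = 1.76 V.
V_SG = 1.21 + 1.76 = 2.97 V.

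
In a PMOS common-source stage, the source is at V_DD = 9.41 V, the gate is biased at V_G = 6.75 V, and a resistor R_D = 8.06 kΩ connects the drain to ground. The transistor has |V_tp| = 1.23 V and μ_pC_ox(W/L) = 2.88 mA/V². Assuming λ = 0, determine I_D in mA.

V_SG = V_DD − V_G = 9.41 − 6.75 = 2.66 V, so V_ov = 2.66 − 1.23 = 1.43 V.
Assume saturation: I_D = ½ k_p V_ov² = 0.5 × 2.88 × 1.43² = 2.94 mA, giving V_SD = V_DD − I_D R_D = 9.41 − 2.94 × 8.06 = -14.3 V.
But -14.3 V < V_ov = 1.43 V, so the device is actually in triode.
In triode I_D = k_p[V_ov V_SD − ½ V_SD²] and I_D = (V_DD − V_SD)/R_D. Equating: 11.6 V_SD² − 34.19 V_SD + 9.41 = 0, giving V_SD = 0.307 V (the root below V_ov).
I_D = (9.41 − 0.307) / 8.06 = 1.13 mA.

I_D = 1.13 mA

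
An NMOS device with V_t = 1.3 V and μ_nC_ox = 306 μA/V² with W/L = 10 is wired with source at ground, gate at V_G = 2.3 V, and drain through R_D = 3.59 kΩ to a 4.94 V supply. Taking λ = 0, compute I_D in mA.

I_D = 1.22 mA

V_GS = V_G = 2.3 V, so V_ov = 2.3 − 1.3 = 1 V.
k_n = μ_nC_ox · (W/L) = 3.06 mA/V².
Assume saturation: I_D = ½ k_n V_ov² = 0.5 × 3.06 × 1² = 1.53 mA, giving V_DS = V_DD − I_D R_D = 4.94 − 1.53 × 3.59 = -0.553 V.
But -0.553 V < V_ov = 1 V, so the device is actually in triode.
In triode I_D = k_n[V_ov V_DS − ½ V_DS²] and I_D = (V_DD − V_DS)/R_D. Equating: 5.49 V_DS² − 11.99 V_DS + 4.94 = 0, giving V_DS = 0.552 V (the root below V_ov).
I_D = (4.94 − 0.552) / 3.59 = 1.22 mA.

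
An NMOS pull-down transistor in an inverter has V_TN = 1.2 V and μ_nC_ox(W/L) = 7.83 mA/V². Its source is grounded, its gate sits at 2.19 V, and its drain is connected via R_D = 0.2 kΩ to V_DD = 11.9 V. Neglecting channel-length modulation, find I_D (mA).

I_D = 3.84 mA

V_GS = V_G = 2.19 V, so V_ov = 2.19 − 1.2 = 0.99 V.
Assume saturation: I_D = ½ k_n V_ov² = 0.5 × 7.83 × 0.99² = 3.84 mA, giving V_DS = V_DD − I_D R_D = 11.9 − 3.84 × 0.2 = 11.1 V.
V_DS = 11.1 V ≥ V_ov = 0.99 V, confirming saturation.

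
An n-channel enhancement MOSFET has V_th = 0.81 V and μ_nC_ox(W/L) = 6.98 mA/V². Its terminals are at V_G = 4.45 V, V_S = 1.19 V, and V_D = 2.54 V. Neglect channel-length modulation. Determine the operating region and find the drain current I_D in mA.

Triode; I_D = 16.7 mA

V_GS = V_G − V_S = 4.45 − 1.19 = 3.26 V; V_DS = V_D − V_S = 2.54 − 1.19 = 1.35 V.
V_ov = V_GS − V_th = 3.26 − 0.81 = 2.45 V.
Since V_DS = 1.35 V < V_ov = 2.45 V, the device is in the triode region.
I_D = k_n [V_ov · V_DS − ½ V_DS²] = 6.98 × [2.45 × 1.35 − 0.5 × 1.35²] = 16.7 mA.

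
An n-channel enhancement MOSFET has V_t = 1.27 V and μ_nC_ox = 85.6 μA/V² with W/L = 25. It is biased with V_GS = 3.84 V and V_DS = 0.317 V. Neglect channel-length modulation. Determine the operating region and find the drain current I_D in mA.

k_n = μ_nC_ox · (W/L) = 2.14 mA/V².
V_ov = V_GS − V_t = 3.84 − 1.27 = 2.57 V.
Since V_DS = 0.317 V < V_ov = 2.57 V, the device is in the triode region.
I_D = k_n [V_ov · V_DS − ½ V_DS²] = 2.14 × [2.57 × 0.317 − 0.5 × 0.317²] = 1.64 mA.

Triode; I_D = 1.64 mA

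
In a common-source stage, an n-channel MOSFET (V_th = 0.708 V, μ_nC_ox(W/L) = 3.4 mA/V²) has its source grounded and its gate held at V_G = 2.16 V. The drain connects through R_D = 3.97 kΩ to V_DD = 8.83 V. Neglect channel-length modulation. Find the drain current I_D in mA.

I_D = 2.09 mA

V_GS = V_G = 2.16 V, so V_ov = 2.16 − 0.708 = 1.45 V.
Assume saturation: I_D = ½ k_n V_ov² = 0.5 × 3.4 × 1.45² = 3.58 mA, giving V_DS = V_DD − I_D R_D = 8.83 − 3.58 × 3.97 = -5.4 V.
But -5.4 V < V_ov = 1.45 V, so the device is actually in triode.
In triode I_D = k_n[V_ov V_DS − ½ V_DS²] and I_D = (V_DD − V_DS)/R_D. Equating: 6.75 V_DS² − 20.6 V_DS + 8.83 = 0, giving V_DS = 0.516 V (the root below V_ov).
I_D = (8.83 − 0.516) / 3.97 = 2.09 mA.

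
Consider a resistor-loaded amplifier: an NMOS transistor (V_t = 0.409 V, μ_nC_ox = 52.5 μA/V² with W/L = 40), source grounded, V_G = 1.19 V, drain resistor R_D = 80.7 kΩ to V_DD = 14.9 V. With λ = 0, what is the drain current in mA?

V_GS = V_G = 1.19 V, so V_ov = 1.19 − 0.409 = 0.781 V.
k_n = μ_nC_ox · (W/L) = 2.1 mA/V².
Assume saturation: I_D = ½ k_n V_ov² = 0.5 × 2.1 × 0.781² = 0.64 mA, giving V_DS = V_DD − I_D R_D = 14.9 − 0.64 × 80.7 = -36.8 V.
But -36.8 V < V_ov = 0.781 V, so the device is actually in triode.
In triode I_D = k_n[V_ov V_DS − ½ V_DS²] and I_D = (V_DD − V_DS)/R_D. Equating: 84.7 V_DS² − 133.4 V_DS + 14.9 = 0, giving V_DS = 0.121 V (the root below V_ov).
I_D = (14.9 − 0.121) / 80.7 = 0.183 mA.

I_D = 0.183 mA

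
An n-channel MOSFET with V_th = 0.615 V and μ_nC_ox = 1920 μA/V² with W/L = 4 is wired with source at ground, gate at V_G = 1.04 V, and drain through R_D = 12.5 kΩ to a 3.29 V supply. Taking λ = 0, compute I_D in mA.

V_GS = V_G = 1.04 V, so V_ov = 1.04 − 0.615 = 0.425 V.
k_n = μ_nC_ox · (W/L) = 7.68 mA/V².
Assume saturation: I_D = ½ k_n V_ov² = 0.5 × 7.68 × 0.425² = 0.694 mA, giving V_DS = V_DD − I_D R_D = 3.29 − 0.694 × 12.5 = -5.38 V.
But -5.38 V < V_ov = 0.425 V, so the device is actually in triode.
In triode I_D = k_n[V_ov V_DS − ½ V_DS²] and I_D = (V_DD − V_DS)/R_D. Equating: 48 V_DS² − 41.8 V_DS + 3.29 = 0, giving V_DS = 0.0875 V (the root below V_ov).
I_D = (3.29 − 0.0875) / 12.5 = 0.256 mA.

I_D = 0.256 mA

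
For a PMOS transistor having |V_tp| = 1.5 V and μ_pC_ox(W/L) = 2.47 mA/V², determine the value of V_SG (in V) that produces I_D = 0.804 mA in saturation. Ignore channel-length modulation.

V_SG = 2.31 V

In saturation I_D = ½ k_p (V_SG − |V_tp|)², so V_SG − |V_tp| = √(2 I_D / k_p) = √(2 × 0.804 / 2.47) = 0.807 V.
V_SG = 1.5 + 0.807 = 2.31 V.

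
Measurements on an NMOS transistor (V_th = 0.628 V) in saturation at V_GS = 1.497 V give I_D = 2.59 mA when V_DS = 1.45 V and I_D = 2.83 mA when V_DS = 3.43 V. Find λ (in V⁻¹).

With V_GS fixed, I_D ∝ (1 + λ V_DS) in saturation, so I_D2/I_D1 = (1 + λ V_DS2)/(1 + λ V_DS1).
2.83/2.59 = 1.093 = (1 + 3.43 λ)/(1 + 1.45 λ).
Solving: λ (I_D1 V_DS2 − I_D2 V_DS1) = I_D2 − I_D1, so λ = (2.83 − 2.59) / (2.59 × 3.43 − 2.83 × 1.45) = 0.24 / 4.78 = 0.0502 V⁻¹.

λ = 0.0502 V⁻¹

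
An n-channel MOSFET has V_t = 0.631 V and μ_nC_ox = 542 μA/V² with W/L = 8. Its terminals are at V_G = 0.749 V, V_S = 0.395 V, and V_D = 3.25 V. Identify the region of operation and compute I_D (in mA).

Cutoff; I_D = 0 mA

V_GS = V_G − V_S = 0.749 − 0.395 = 0.354 V; V_DS = V_D − V_S = 3.25 − 0.395 = 2.85 V.
V_GS = 0.354 V < V_t = 0.631 V, so the transistor is in cutoff.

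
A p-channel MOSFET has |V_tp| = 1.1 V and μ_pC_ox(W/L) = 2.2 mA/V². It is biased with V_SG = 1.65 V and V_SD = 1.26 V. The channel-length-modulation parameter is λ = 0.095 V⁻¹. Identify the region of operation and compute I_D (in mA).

V_ov = V_SG − |V_tp| = 1.65 − 1.1 = 0.55 V.
Since V_SD = 1.26 V ≥ V_ov = 0.55 V, the device is in saturation.
I_D = ½ k_p V_ov² (1 + λ V_SD) = 0.5 × 2.2 × 0.55² × (1 + 0.095 × 1.26) = 0.373 mA.

Saturation; I_D = 0.373 mA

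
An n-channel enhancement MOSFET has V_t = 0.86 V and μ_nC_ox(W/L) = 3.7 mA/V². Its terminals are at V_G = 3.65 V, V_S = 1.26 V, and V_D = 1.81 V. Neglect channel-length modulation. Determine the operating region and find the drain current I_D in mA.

Triode; I_D = 2.55 mA

V_GS = V_G − V_S = 3.65 − 1.26 = 2.39 V; V_DS = V_D − V_S = 1.81 − 1.26 = 0.55 V.
V_ov = V_GS − V_t = 2.39 − 0.86 = 1.53 V.
Since V_DS = 0.55 V < V_ov = 1.53 V, the device is in the triode region.
I_D = k_n [V_ov · V_DS − ½ V_DS²] = 3.7 × [1.53 × 0.55 − 0.5 × 0.55²] = 2.55 mA.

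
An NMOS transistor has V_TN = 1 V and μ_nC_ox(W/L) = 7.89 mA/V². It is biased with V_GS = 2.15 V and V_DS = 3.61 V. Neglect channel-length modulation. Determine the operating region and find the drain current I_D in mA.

V_ov = V_GS − V_TN = 2.15 − 1 = 1.15 V.
Since V_DS = 3.61 V ≥ V_ov = 1.15 V, the device is in saturation.
I_D = ½ k_n V_ov² = 0.5 × 7.89 × 1.15² = 5.22 mA.

Saturation; I_D = 5.22 mA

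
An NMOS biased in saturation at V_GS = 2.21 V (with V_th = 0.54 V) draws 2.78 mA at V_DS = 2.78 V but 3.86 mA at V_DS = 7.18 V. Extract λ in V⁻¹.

With V_GS fixed, I_D ∝ (1 + λ V_DS) in saturation, so I_D2/I_D1 = (1 + λ V_DS2)/(1 + λ V_DS1).
3.86/2.78 = 1.388 = (1 + 7.18 λ)/(1 + 2.78 λ).
Solving: λ (I_D1 V_DS2 − I_D2 V_DS1) = I_D2 − I_D1, so λ = (3.86 − 2.78) / (2.78 × 7.18 − 3.86 × 2.78) = 1.08 / 9.23 = 0.117 V⁻¹.

λ = 0.117 V⁻¹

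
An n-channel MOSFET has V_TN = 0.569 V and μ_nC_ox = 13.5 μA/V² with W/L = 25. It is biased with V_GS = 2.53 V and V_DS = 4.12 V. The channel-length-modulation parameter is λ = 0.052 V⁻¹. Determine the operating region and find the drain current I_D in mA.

Saturation; I_D = 0.788 mA

k_n = μ_nC_ox · (W/L) = 0.3375 mA/V².
V_ov = V_GS − V_TN = 2.53 − 0.569 = 1.96 V.
Since V_DS = 4.12 V ≥ V_ov = 1.96 V, the device is in saturation.
I_D = ½ k_n V_ov² (1 + λ V_DS) = 0.5 × 0.3375 × 1.96² × (1 + 0.052 × 4.12) = 0.788 mA.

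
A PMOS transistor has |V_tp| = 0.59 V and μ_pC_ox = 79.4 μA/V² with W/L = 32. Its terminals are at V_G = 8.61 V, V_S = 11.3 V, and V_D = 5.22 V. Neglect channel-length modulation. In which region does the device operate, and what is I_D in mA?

V_SG = V_S − V_G = 11.3 − 8.61 = 2.69 V; V_SD = V_S − V_D = 11.3 − 5.22 = 6.08 V.
k_p = μ_pC_ox · (W/L) = 2.541 mA/V².
V_ov = V_SG − |V_tp| = 2.69 − 0.59 = 2.1 V.
Since V_SD = 6.08 V ≥ V_ov = 2.1 V, the device is in saturation.
I_D = ½ k_p V_ov² = 0.5 × 2.541 × 2.1² = 5.6 mA.

Saturation; I_D = 5.60 mA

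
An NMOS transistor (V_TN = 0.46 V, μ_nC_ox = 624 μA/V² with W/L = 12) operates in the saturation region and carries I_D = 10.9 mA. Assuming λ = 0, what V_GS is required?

k_n = μ_nC_ox · (W/L) = 7.488 mA/V².
In saturation I_D = ½ k_n (V_GS − V_TN)², so V_GS − V_TN = √(2 I_D / k_n) = √(2 × 10.9 / 7.488) = 1.71 V.
V_GS = 0.46 + 1.71 = 2.17 V.

V_GS = 2.17 V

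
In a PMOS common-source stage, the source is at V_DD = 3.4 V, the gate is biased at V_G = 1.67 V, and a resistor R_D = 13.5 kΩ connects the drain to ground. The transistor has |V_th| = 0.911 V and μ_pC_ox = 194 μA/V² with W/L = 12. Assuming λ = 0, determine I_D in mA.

V_SG = V_DD − V_G = 3.4 − 1.67 = 1.73 V, so V_ov = 1.73 − 0.911 = 0.819 V.
k_p = μ_pC_ox · (W/L) = 2.328 mA/V².
Assume saturation: I_D = ½ k_p V_ov² = 0.5 × 2.328 × 0.819² = 0.781 mA, giving V_SD = V_DD − I_D R_D = 3.4 − 0.781 × 13.5 = -7.14 V.
But -7.14 V < V_ov = 0.819 V, so the device is actually in triode.
In triode I_D = k_p[V_ov V_SD − ½ V_SD²] and I_D = (V_DD − V_SD)/R_D. Equating: 15.7 V_SD² − 26.74 V_SD + 3.4 = 0, giving V_SD = 0.138 V (the root below V_ov).
I_D = (3.4 − 0.138) / 13.5 = 0.242 mA.

I_D = 0.242 mA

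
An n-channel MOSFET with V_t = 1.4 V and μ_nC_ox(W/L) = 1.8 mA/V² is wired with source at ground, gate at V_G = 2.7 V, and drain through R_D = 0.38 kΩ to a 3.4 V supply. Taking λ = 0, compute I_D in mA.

I_D = 1.52 mA

V_GS = V_G = 2.7 V, so V_ov = 2.7 − 1.4 = 1.3 V.
Assume saturation: I_D = ½ k_n V_ov² = 0.5 × 1.8 × 1.3² = 1.52 mA, giving V_DS = V_DD − I_D R_D = 3.4 − 1.52 × 0.38 = 2.82 V.
V_DS = 2.82 V ≥ V_ov = 1.3 V, confirming saturation.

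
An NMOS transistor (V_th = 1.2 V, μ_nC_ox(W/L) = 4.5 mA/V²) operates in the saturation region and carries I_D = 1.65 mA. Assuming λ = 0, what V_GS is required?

V_GS = 2.06 V

In saturation I_D = ½ k_n (V_GS − V_th)², so V_GS − V_th = √(2 I_D / k_n) = √(2 × 1.65 / 4.5) = 0.856 V.
V_GS = 1.2 + 0.856 = 2.06 V.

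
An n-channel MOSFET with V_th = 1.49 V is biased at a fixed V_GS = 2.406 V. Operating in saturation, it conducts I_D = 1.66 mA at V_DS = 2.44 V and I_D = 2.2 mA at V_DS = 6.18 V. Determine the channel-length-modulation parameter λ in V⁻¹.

With V_GS fixed, I_D ∝ (1 + λ V_DS) in saturation, so I_D2/I_D1 = (1 + λ V_DS2)/(1 + λ V_DS1).
2.2/1.66 = 1.325 = (1 + 6.18 λ)/(1 + 2.44 λ).
Solving: λ (I_D1 V_DS2 − I_D2 V_DS1) = I_D2 − I_D1, so λ = (2.2 − 1.66) / (1.66 × 6.18 − 2.2 × 2.44) = 0.54 / 4.89 = 0.11 V⁻¹.

λ = 0.110 V⁻¹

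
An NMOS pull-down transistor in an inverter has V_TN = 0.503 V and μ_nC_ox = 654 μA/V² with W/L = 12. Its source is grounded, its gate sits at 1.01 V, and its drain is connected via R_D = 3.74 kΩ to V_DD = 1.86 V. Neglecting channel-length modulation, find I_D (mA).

I_D = 0.462 mA

V_GS = V_G = 1.01 V, so V_ov = 1.01 − 0.503 = 0.507 V.
k_n = μ_nC_ox · (W/L) = 7.848 mA/V².
Assume saturation: I_D = ½ k_n V_ov² = 0.5 × 7.848 × 0.507² = 1.01 mA, giving V_DS = V_DD − I_D R_D = 1.86 − 1.01 × 3.74 = -1.91 V.
But -1.91 V < V_ov = 0.507 V, so the device is actually in triode.
In triode I_D = k_n[V_ov V_DS − ½ V_DS²] and I_D = (V_DD − V_DS)/R_D. Equating: 14.7 V_DS² − 15.88 V_DS + 1.86 = 0, giving V_DS = 0.134 V (the root below V_ov).
I_D = (1.86 − 0.134) / 3.74 = 0.462 mA.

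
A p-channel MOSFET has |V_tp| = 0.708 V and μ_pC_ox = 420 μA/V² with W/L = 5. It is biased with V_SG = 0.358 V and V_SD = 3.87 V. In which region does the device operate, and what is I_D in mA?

Cutoff; I_D = 0 mA

V_SG = 0.358 V < |V_tp| = 0.708 V, so the transistor is in cutoff.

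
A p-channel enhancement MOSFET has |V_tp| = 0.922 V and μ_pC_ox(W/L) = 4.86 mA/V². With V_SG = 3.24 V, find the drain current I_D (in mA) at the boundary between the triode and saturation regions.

I_D = 13.1 mA

At the boundary V_SD = V_ov = V_SG − |V_tp| = 3.24 − 0.922 = 2.32 V.
I_D = ½ k_p V_ov² = 0.5 × 4.86 × 2.32² = 13.1 mA.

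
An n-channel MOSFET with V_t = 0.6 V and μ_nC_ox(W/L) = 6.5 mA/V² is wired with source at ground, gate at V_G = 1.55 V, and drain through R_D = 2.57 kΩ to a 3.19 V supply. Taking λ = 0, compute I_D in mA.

I_D = 1.16 mA

V_GS = V_G = 1.55 V, so V_ov = 1.55 − 0.6 = 0.95 V.
Assume saturation: I_D = ½ k_n V_ov² = 0.5 × 6.5 × 0.95² = 2.93 mA, giving V_DS = V_DD − I_D R_D = 3.19 − 2.93 × 2.57 = -4.35 V.
But -4.35 V < V_ov = 0.95 V, so the device is actually in triode.
In triode I_D = k_n[V_ov V_DS − ½ V_DS²] and I_D = (V_DD − V_DS)/R_D. Equating: 8.35 V_DS² − 16.87 V_DS + 3.19 = 0, giving V_DS = 0.211 V (the root below V_ov).
I_D = (3.19 − 0.211) / 2.57 = 1.16 mA.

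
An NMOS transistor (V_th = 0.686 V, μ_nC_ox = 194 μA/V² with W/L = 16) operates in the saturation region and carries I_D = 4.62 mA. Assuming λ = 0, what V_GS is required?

k_n = μ_nC_ox · (W/L) = 3.104 mA/V².
In saturation I_D = ½ k_n (V_GS − V_th)², so V_GS − V_th = √(2 I_D / k_n) = √(2 × 4.62 / 3.104) = 1.73 V.
V_GS = 0.686 + 1.73 = 2.41 V.

V_GS = 2.41 V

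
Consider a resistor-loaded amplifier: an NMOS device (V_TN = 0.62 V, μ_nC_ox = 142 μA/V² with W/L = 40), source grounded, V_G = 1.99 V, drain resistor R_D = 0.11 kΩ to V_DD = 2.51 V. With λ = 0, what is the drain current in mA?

V_GS = V_G = 1.99 V, so V_ov = 1.99 − 0.62 = 1.37 V.
k_n = μ_nC_ox · (W/L) = 5.68 mA/V².
Assume saturation: I_D = ½ k_n V_ov² = 0.5 × 5.68 × 1.37² = 5.33 mA, giving V_DS = V_DD − I_D R_D = 2.51 − 5.33 × 0.11 = 1.92 V.
V_DS = 1.92 V ≥ V_ov = 1.37 V, confirming saturation.

I_D = 5.33 mA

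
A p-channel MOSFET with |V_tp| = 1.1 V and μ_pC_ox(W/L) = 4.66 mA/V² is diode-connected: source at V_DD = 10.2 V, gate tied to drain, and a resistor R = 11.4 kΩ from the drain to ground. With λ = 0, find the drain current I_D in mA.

I_D = 0.749 mA

With gate tied to drain, V_SG = V_SD ≥ V_SG − |V_tp|, so the device is in saturation.
KCL at the drain: ½ k_p (V_SG − |V_tp|)² = (V_DD − V_SG)/R.
Let x = V_SG − 1.1. Then 26.6 x² + x − 9.1 = 0, giving x = 0.567 V (positive root), so V_SG = 1.67 V.
I_D = (V_DD − V_SG)/R = (10.2 − 1.67) / 11.4 = 0.749 mA.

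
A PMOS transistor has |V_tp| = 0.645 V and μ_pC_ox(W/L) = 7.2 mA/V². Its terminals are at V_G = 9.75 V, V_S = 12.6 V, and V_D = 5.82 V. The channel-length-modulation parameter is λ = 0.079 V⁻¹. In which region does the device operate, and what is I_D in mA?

V_SG = V_S − V_G = 12.6 − 9.75 = 2.85 V; V_SD = V_S − V_D = 12.6 − 5.82 = 6.78 V.
V_ov = V_SG − |V_tp| = 2.85 − 0.645 = 2.2 V.
Since V_SD = 6.78 V ≥ V_ov = 2.2 V, the device is in saturation.
I_D = ½ k_p V_ov² (1 + λ V_SD) = 0.5 × 7.2 × 2.2² × (1 + 0.079 × 6.78) = 26.9 mA.

Saturation; I_D = 26.9 mA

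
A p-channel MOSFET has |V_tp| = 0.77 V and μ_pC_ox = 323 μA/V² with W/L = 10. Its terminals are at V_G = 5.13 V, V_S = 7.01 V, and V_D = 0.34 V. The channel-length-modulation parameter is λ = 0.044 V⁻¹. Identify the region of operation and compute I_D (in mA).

V_SG = V_S − V_G = 7.01 − 5.13 = 1.88 V; V_SD = V_S − V_D = 7.01 − 0.34 = 6.67 V.
k_p = μ_pC_ox · (W/L) = 3.23 mA/V².
V_ov = V_SG − |V_tp| = 1.88 − 0.77 = 1.11 V.
Since V_SD = 6.67 V ≥ V_ov = 1.11 V, the device is in saturation.
I_D = ½ k_p V_ov² (1 + λ V_SD) = 0.5 × 3.23 × 1.11² × (1 + 0.044 × 6.67) = 2.57 mA.

Saturation; I_D = 2.57 mA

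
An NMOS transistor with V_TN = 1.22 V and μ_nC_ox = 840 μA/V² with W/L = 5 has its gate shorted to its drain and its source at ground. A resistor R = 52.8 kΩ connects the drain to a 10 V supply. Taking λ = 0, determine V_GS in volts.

V_GS = 1.50 V

With gate tied to drain, V_GS = V_DS ≥ V_GS − V_TN, so the device is in saturation.
k_n = μ_nC_ox · (W/L) = 4.2 mA/V².
KCL at the drain: ½ k_n (V_GS − V_TN)² = (V_DD − V_GS)/R.
Let x = V_GS − 1.22. Then 111 x² + x − 8.78 = 0, giving x = 0.277 V (positive root), so V_GS = 1.5 V.
I_D = (V_DD − V_GS)/R = (10 − 1.5) / 52.8 = 0.161 mA.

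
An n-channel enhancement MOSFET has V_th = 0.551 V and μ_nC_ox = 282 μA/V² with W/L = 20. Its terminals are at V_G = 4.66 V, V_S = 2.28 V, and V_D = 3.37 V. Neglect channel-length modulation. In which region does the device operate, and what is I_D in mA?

Triode; I_D = 7.89 mA

V_GS = V_G − V_S = 4.66 − 2.28 = 2.38 V; V_DS = V_D − V_S = 3.37 − 2.28 = 1.09 V.
k_n = μ_nC_ox · (W/L) = 5.64 mA/V².
V_ov = V_GS − V_th = 2.38 − 0.551 = 1.83 V.
Since V_DS = 1.09 V < V_ov = 1.83 V, the device is in the triode region.
I_D = k_n [V_ov · V_DS − ½ V_DS²] = 5.64 × [1.83 × 1.09 − 0.5 × 1.09²] = 7.89 mA.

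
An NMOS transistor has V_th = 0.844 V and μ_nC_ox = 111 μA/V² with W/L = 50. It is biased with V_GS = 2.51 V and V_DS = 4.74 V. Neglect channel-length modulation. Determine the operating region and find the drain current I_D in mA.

k_n = μ_nC_ox · (W/L) = 5.55 mA/V².
V_ov = V_GS − V_th = 2.51 − 0.844 = 1.67 V.
Since V_DS = 4.74 V ≥ V_ov = 1.67 V, the device is in saturation.
I_D = ½ k_n V_ov² = 0.5 × 5.55 × 1.67² = 7.7 mA.

Saturation; I_D = 7.70 mA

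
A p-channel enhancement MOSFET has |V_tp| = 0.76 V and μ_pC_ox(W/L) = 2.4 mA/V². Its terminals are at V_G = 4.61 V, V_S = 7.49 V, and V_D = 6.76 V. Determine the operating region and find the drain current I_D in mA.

V_SG = V_S − V_G = 7.49 − 4.61 = 2.88 V; V_SD = V_S − V_D = 7.49 − 6.76 = 0.73 V.
V_ov = V_SG − |V_tp| = 2.88 − 0.76 = 2.12 V.
Since V_SD = 0.73 V < V_ov = 2.12 V, the device is in the triode region.
I_D = k_p [V_ov · V_SD − ½ V_SD²] = 2.4 × [2.12 × 0.73 − 0.5 × 0.73²] = 3.07 mA.

Triode; I_D = 3.07 mA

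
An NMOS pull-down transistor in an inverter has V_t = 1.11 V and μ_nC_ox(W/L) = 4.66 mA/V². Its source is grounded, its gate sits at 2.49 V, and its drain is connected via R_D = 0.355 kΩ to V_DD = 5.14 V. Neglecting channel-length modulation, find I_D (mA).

I_D = 4.44 mA

V_GS = V_G = 2.49 V, so V_ov = 2.49 − 1.11 = 1.38 V.
Assume saturation: I_D = ½ k_n V_ov² = 0.5 × 4.66 × 1.38² = 4.44 mA, giving V_DS = V_DD − I_D R_D = 5.14 − 4.44 × 0.355 = 3.56 V.
V_DS = 3.56 V ≥ V_ov = 1.38 V, confirming saturation.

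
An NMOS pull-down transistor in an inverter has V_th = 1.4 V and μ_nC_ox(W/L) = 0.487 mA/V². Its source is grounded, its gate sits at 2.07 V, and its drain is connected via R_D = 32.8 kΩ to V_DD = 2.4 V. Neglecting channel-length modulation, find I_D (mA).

I_D = 0.0657 mA

V_GS = V_G = 2.07 V, so V_ov = 2.07 − 1.4 = 0.67 V.
Assume saturation: I_D = ½ k_n V_ov² = 0.5 × 0.487 × 0.67² = 0.109 mA, giving V_DS = V_DD − I_D R_D = 2.4 − 0.109 × 32.8 = -1.19 V.
But -1.19 V < V_ov = 0.67 V, so the device is actually in triode.
In triode I_D = k_n[V_ov V_DS − ½ V_DS²] and I_D = (V_DD − V_DS)/R_D. Equating: 7.99 V_DS² − 11.7 V_DS + 2.4 = 0, giving V_DS = 0.247 V (the root below V_ov).
I_D = (2.4 − 0.247) / 32.8 = 0.0657 mA.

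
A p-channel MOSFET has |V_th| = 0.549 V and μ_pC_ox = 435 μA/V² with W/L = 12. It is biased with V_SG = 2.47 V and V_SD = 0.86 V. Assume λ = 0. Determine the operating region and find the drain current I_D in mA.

k_p = μ_pC_ox · (W/L) = 5.22 mA/V².
V_ov = V_SG − |V_th| = 2.47 − 0.549 = 1.92 V.
Since V_SD = 0.86 V < V_ov = 1.92 V, the device is in the triode region.
I_D = k_p [V_ov · V_SD − ½ V_SD²] = 5.22 × [1.92 × 0.86 − 0.5 × 0.86²] = 6.69 mA.

Triode; I_D = 6.69 mA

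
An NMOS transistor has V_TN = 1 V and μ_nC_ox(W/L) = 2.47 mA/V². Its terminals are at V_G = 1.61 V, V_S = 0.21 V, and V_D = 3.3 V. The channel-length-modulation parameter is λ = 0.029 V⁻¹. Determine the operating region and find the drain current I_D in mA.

Saturation; I_D = 0.215 mA

V_GS = V_G − V_S = 1.61 − 0.21 = 1.4 V; V_DS = V_D − V_S = 3.3 − 0.21 = 3.09 V.
V_ov = V_GS − V_TN = 1.4 − 1 = 0.4 V.
Since V_DS = 3.09 V ≥ V_ov = 0.4 V, the device is in saturation.
I_D = ½ k_n V_ov² (1 + λ V_DS) = 0.5 × 2.47 × 0.4² × (1 + 0.029 × 3.09) = 0.215 mA.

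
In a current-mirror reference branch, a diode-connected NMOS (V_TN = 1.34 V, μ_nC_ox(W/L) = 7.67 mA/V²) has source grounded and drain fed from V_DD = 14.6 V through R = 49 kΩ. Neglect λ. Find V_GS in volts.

V_GS = 1.60 V

With gate tied to drain, V_GS = V_DS ≥ V_GS − V_TN, so the device is in saturation.
KCL at the drain: ½ k_n (V_GS − V_TN)² = (V_DD − V_GS)/R.
Let x = V_GS − 1.34. Then 188 x² + x − 13.26 = 0, giving x = 0.263 V (positive root), so V_GS = 1.6 V.
I_D = (V_DD − V_GS)/R = (14.6 − 1.6) / 49 = 0.265 mA.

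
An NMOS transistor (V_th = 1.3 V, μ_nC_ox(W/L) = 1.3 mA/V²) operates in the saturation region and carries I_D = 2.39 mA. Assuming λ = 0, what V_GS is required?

In saturation I_D = ½ k_n (V_GS − V_th)², so V_GS − V_th = √(2 I_D / k_n) = √(2 × 2.39 / 1.3) = 1.92 V.
V_GS = 1.3 + 1.92 = 3.22 V.

V_GS = 3.22 V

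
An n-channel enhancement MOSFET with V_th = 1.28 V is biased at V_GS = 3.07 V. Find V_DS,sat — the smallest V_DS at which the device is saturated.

V_DS,sat = 1.79 V

The boundary between triode and saturation is V_DS = V_GS − V_th = V_ov.
V_ov = 3.07 − 1.28 = 1.79 V.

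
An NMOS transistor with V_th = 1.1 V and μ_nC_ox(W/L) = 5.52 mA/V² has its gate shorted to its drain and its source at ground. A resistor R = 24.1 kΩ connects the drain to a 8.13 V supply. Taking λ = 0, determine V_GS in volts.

V_GS = 1.42 V

With gate tied to drain, V_GS = V_DS ≥ V_GS − V_th, so the device is in saturation.
KCL at the drain: ½ k_n (V_GS − V_th)² = (V_DD − V_GS)/R.
Let x = V_GS − 1.1. Then 66.5 x² + x − 7.03 = 0, giving x = 0.318 V (positive root), so V_GS = 1.42 V.
I_D = (V_DD − V_GS)/R = (8.13 − 1.42) / 24.1 = 0.279 mA.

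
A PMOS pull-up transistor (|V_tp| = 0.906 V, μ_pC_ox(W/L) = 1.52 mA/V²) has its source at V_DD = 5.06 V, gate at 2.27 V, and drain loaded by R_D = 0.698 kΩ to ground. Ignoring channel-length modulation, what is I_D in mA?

V_SG = V_DD − V_G = 5.06 − 2.27 = 2.79 V, so V_ov = 2.79 − 0.906 = 1.88 V.
Assume saturation: I_D = ½ k_p V_ov² = 0.5 × 1.52 × 1.88² = 2.7 mA, giving V_SD = V_DD − I_D R_D = 5.06 − 2.7 × 0.698 = 3.18 V.
V_SD = 3.18 V ≥ V_ov = 1.88 V, confirming saturation.

I_D = 2.70 mA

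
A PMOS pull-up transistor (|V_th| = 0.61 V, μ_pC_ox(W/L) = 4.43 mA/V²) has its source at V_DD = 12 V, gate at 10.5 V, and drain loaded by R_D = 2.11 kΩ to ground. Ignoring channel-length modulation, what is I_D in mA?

I_D = 1.75 mA

V_SG = V_DD − V_G = 12 − 10.5 = 1.5 V, so V_ov = 1.5 − 0.61 = 0.89 V.
Assume saturation: I_D = ½ k_p V_ov² = 0.5 × 4.43 × 0.89² = 1.75 mA, giving V_SD = V_DD − I_D R_D = 12 − 1.75 × 2.11 = 8.3 V.
V_SD = 8.3 V ≥ V_ov = 0.89 V, confirming saturation.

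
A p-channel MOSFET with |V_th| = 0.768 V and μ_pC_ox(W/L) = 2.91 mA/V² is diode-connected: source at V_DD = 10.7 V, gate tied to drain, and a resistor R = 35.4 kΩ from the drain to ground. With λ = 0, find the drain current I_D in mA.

I_D = 0.268 mA

With gate tied to drain, V_SG = V_SD ≥ V_SG − |V_th|, so the device is in saturation.
KCL at the drain: ½ k_p (V_SG − |V_th|)² = (V_DD − V_SG)/R.
Let x = V_SG − 0.768. Then 51.5 x² + x − 9.932 = 0, giving x = 0.43 V (positive root), so V_SG = 1.2 V.
I_D = (V_DD − V_SG)/R = (10.7 − 1.2) / 35.4 = 0.268 mA.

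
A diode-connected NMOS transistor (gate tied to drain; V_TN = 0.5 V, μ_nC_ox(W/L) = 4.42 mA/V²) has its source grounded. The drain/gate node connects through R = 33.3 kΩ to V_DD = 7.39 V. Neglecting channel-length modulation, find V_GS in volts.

V_GS = 0.799 V

With gate tied to drain, V_GS = V_DS ≥ V_GS − V_TN, so the device is in saturation.
KCL at the drain: ½ k_n (V_GS − V_TN)² = (V_DD − V_GS)/R.
Let x = V_GS − 0.5. Then 73.6 x² + x − 6.89 = 0, giving x = 0.299 V (positive root), so V_GS = 0.799 V.
I_D = (V_DD − V_GS)/R = (7.39 − 0.799) / 33.3 = 0.198 mA.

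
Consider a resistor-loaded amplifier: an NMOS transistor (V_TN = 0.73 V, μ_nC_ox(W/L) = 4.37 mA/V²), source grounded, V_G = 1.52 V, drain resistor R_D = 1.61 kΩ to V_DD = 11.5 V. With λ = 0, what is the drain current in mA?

V_GS = V_G = 1.52 V, so V_ov = 1.52 − 0.73 = 0.79 V.
Assume saturation: I_D = ½ k_n V_ov² = 0.5 × 4.37 × 0.79² = 1.36 mA, giving V_DS = V_DD − I_D R_D = 11.5 − 1.36 × 1.61 = 9.3 V.
V_DS = 9.3 V ≥ V_ov = 0.79 V, confirming saturation.

I_D = 1.36 mA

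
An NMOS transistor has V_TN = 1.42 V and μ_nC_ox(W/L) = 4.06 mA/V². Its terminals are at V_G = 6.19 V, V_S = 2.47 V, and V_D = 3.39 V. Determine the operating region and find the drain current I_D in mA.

V_GS = V_G − V_S = 6.19 − 2.47 = 3.72 V; V_DS = V_D − V_S = 3.39 − 2.47 = 0.92 V.
V_ov = V_GS − V_TN = 3.72 − 1.42 = 2.3 V.
Since V_DS = 0.92 V < V_ov = 2.3 V, the device is in the triode region.
I_D = k_n [V_ov · V_DS − ½ V_DS²] = 4.06 × [2.3 × 0.92 − 0.5 × 0.92²] = 6.87 mA.

Triode; I_D = 6.87 mA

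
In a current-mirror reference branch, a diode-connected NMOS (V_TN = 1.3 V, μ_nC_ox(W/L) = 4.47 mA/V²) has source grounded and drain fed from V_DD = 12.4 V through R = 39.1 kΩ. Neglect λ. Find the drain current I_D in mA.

I_D = 0.275 mA

With gate tied to drain, V_GS = V_DS ≥ V_GS − V_TN, so the device is in saturation.
KCL at the drain: ½ k_n (V_GS − V_TN)² = (V_DD − V_GS)/R.
Let x = V_GS − 1.3. Then 87.4 x² + x − 11.1 = 0, giving x = 0.351 V (positive root), so V_GS = 1.65 V.
I_D = (V_DD − V_GS)/R = (12.4 − 1.65) / 39.1 = 0.275 mA.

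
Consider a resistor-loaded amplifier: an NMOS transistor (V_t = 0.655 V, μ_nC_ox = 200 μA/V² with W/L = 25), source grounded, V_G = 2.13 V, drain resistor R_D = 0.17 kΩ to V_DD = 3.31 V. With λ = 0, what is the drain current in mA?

V_GS = V_G = 2.13 V, so V_ov = 2.13 − 0.655 = 1.47 V.
k_n = μ_nC_ox · (W/L) = 5 mA/V².
Assume saturation: I_D = ½ k_n V_ov² = 0.5 × 5 × 1.47² = 5.44 mA, giving V_DS = V_DD − I_D R_D = 3.31 − 5.44 × 0.17 = 2.39 V.
V_DS = 2.39 V ≥ V_ov = 1.47 V, confirming saturation.

I_D = 5.44 mA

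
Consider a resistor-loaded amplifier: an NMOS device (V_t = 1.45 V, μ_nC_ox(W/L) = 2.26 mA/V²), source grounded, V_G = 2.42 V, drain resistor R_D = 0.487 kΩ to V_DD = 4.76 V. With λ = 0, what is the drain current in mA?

I_D = 1.06 mA

V_GS = V_G = 2.42 V, so V_ov = 2.42 − 1.45 = 0.97 V.
Assume saturation: I_D = ½ k_n V_ov² = 0.5 × 2.26 × 0.97² = 1.06 mA, giving V_DS = V_DD − I_D R_D = 4.76 − 1.06 × 0.487 = 4.24 V.
V_DS = 4.24 V ≥ V_ov = 0.97 V, confirming saturation.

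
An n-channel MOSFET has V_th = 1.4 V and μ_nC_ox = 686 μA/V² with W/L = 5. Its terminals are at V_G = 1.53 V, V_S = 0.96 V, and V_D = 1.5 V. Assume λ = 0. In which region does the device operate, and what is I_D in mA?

Cutoff; I_D = 0 mA

V_GS = V_G − V_S = 1.53 − 0.96 = 0.57 V; V_DS = V_D − V_S = 1.5 − 0.96 = 0.54 V.
V_GS = 0.57 V < V_th = 1.4 V, so the transistor is in cutoff.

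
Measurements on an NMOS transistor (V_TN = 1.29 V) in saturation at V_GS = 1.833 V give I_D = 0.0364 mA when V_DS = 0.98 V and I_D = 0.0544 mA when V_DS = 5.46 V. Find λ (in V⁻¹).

With V_GS fixed, I_D ∝ (1 + λ V_DS) in saturation, so I_D2/I_D1 = (1 + λ V_DS2)/(1 + λ V_DS1).
0.0544/0.0364 = 1.495 = (1 + 5.46 λ)/(1 + 0.98 λ).
Solving: λ (I_D1 V_DS2 − I_D2 V_DS1) = I_D2 − I_D1, so λ = (0.0544 − 0.0364) / (0.0364 × 5.46 − 0.0544 × 0.98) = 0.018 / 0.145 = 0.124 V⁻¹.

λ = 0.124 V⁻¹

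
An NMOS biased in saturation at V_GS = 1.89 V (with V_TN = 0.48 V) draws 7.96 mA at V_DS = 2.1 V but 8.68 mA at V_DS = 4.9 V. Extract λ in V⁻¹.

With V_GS fixed, I_D ∝ (1 + λ V_DS) in saturation, so I_D2/I_D1 = (1 + λ V_DS2)/(1 + λ V_DS1).
8.68/7.96 = 1.09 = (1 + 4.9 λ)/(1 + 2.1 λ).
Solving: λ (I_D1 V_DS2 − I_D2 V_DS1) = I_D2 − I_D1, so λ = (8.68 − 7.96) / (7.96 × 4.9 − 8.68 × 2.1) = 0.72 / 20.8 = 0.0347 V⁻¹.

λ = 0.0347 V⁻¹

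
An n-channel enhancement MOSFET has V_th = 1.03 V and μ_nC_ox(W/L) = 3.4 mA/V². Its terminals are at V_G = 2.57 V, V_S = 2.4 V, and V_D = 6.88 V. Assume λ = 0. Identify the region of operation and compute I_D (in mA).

Cutoff; I_D = 0 mA

V_GS = V_G − V_S = 2.57 − 2.4 = 0.17 V; V_DS = V_D − V_S = 6.88 − 2.4 = 4.48 V.
V_GS = 0.17 V < V_th = 1.03 V, so the transistor is in cutoff.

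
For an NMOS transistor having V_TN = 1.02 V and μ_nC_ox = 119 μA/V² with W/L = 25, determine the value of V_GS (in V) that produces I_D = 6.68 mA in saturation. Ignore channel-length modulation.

V_GS = 3.14 V

k_n = μ_nC_ox · (W/L) = 2.975 mA/V².
In saturation I_D = ½ k_n (V_GS − V_TN)², so V_GS − V_TN = √(2 I_D / k_n) = √(2 × 6.68 / 2.975) = 2.12 V.
V_GS = 1.02 + 2.12 = 3.14 V.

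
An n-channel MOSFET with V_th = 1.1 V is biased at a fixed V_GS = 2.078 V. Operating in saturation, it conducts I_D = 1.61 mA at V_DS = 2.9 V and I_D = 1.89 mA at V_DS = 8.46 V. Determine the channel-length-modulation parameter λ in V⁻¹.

With V_GS fixed, I_D ∝ (1 + λ V_DS) in saturation, so I_D2/I_D1 = (1 + λ V_DS2)/(1 + λ V_DS1).
1.89/1.61 = 1.174 = (1 + 8.46 λ)/(1 + 2.9 λ).
Solving: λ (I_D1 V_DS2 − I_D2 V_DS1) = I_D2 − I_D1, so λ = (1.89 − 1.61) / (1.61 × 8.46 − 1.89 × 2.9) = 0.28 / 8.14 = 0.0344 V⁻¹.

λ = 0.0344 V⁻¹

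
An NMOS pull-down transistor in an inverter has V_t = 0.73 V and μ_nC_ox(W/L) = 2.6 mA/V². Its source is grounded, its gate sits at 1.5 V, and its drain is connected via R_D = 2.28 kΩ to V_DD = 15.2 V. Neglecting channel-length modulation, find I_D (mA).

I_D = 0.771 mA

V_GS = V_G = 1.5 V, so V_ov = 1.5 − 0.73 = 0.77 V.
Assume saturation: I_D = ½ k_n V_ov² = 0.5 × 2.6 × 0.77² = 0.771 mA, giving V_DS = V_DD − I_D R_D = 15.2 − 0.771 × 2.28 = 13.4 V.
V_DS = 13.4 V ≥ V_ov = 0.77 V, confirming saturation.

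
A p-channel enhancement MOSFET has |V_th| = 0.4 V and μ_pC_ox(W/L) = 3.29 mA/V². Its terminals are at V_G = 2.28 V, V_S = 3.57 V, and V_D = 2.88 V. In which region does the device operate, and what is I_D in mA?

V_SG = V_S − V_G = 3.57 − 2.28 = 1.29 V; V_SD = V_S − V_D = 3.57 − 2.88 = 0.69 V.
V_ov = V_SG − |V_th| = 1.29 − 0.4 = 0.89 V.
Since V_SD = 0.69 V < V_ov = 0.89 V, the device is in the triode region.
I_D = k_p [V_ov · V_SD − ½ V_SD²] = 3.29 × [0.89 × 0.69 − 0.5 × 0.69²] = 1.24 mA.

Triode; I_D = 1.24 mA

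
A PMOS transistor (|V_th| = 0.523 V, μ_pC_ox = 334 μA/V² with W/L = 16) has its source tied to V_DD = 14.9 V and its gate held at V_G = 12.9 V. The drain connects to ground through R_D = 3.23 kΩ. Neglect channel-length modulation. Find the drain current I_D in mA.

V_SG = V_DD − V_G = 14.9 − 12.9 = 2 V, so V_ov = 2 − 0.523 = 1.48 V.
k_p = μ_pC_ox · (W/L) = 5.344 mA/V².
Assume saturation: I_D = ½ k_p V_ov² = 0.5 × 5.344 × 1.48² = 5.83 mA, giving V_SD = V_DD − I_D R_D = 14.9 − 5.83 × 3.23 = -3.93 V.
But -3.93 V < V_ov = 1.48 V, so the device is actually in triode.
In triode I_D = k_p[V_ov V_SD − ½ V_SD²] and I_D = (V_DD − V_SD)/R_D. Equating: 8.63 V_SD² − 26.49 V_SD + 14.9 = 0, giving V_SD = 0.741 V (the root below V_ov).
I_D = (14.9 − 0.741) / 3.23 = 4.38 mA.

I_D = 4.38 mA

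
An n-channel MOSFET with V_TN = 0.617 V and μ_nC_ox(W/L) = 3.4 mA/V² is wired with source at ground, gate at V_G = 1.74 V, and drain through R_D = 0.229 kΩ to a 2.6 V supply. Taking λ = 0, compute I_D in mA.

V_GS = V_G = 1.74 V, so V_ov = 1.74 − 0.617 = 1.12 V.
Assume saturation: I_D = ½ k_n V_ov² = 0.5 × 3.4 × 1.12² = 2.14 mA, giving V_DS = V_DD − I_D R_D = 2.6 − 2.14 × 0.229 = 2.11 V.
V_DS = 2.11 V ≥ V_ov = 1.12 V, confirming saturation.

I_D = 2.14 mA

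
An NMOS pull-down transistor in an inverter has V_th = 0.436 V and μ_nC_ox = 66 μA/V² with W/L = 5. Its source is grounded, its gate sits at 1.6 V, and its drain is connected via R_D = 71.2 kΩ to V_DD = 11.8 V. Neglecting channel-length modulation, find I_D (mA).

V_GS = V_G = 1.6 V, so V_ov = 1.6 − 0.436 = 1.16 V.
k_n = μ_nC_ox · (W/L) = 0.33 mA/V².
Assume saturation: I_D = ½ k_n V_ov² = 0.5 × 0.33 × 1.16² = 0.224 mA, giving V_DS = V_DD − I_D R_D = 11.8 − 0.224 × 71.2 = -4.12 V.
But -4.12 V < V_ov = 1.16 V, so the device is actually in triode.
In triode I_D = k_n[V_ov V_DS − ½ V_DS²] and I_D = (V_DD − V_DS)/R_D. Equating: 11.7 V_DS² − 28.35 V_DS + 11.8 = 0, giving V_DS = 0.535 V (the root below V_ov).
I_D = (11.8 − 0.535) / 71.2 = 0.158 mA.

I_D = 0.158 mA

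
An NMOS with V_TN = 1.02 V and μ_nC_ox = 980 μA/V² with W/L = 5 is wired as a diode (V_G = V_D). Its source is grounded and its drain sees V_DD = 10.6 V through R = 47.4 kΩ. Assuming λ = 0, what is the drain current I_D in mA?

I_D = 0.196 mA

With gate tied to drain, V_GS = V_DS ≥ V_GS − V_TN, so the device is in saturation.
k_n = μ_nC_ox · (W/L) = 4.9 mA/V².
KCL at the drain: ½ k_n (V_GS − V_TN)² = (V_DD − V_GS)/R.
Let x = V_GS − 1.02. Then 116 x² + x − 9.58 = 0, giving x = 0.283 V (positive root), so V_GS = 1.3 V.
I_D = (V_DD − V_GS)/R = (10.6 − 1.3) / 47.4 = 0.196 mA.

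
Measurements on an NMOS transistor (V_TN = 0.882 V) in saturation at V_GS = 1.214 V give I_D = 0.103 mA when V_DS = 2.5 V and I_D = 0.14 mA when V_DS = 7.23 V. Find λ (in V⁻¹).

λ = 0.0937 V⁻¹

With V_GS fixed, I_D ∝ (1 + λ V_DS) in saturation, so I_D2/I_D1 = (1 + λ V_DS2)/(1 + λ V_DS1).
0.14/0.103 = 1.359 = (1 + 7.23 λ)/(1 + 2.5 λ).
Solving: λ (I_D1 V_DS2 − I_D2 V_DS1) = I_D2 − I_D1, so λ = (0.14 − 0.103) / (0.103 × 7.23 − 0.14 × 2.5) = 0.037 / 0.395 = 0.0937 V⁻¹.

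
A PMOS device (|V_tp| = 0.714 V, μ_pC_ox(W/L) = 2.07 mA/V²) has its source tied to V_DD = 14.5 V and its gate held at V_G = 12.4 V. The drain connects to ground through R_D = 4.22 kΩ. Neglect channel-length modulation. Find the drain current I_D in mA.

V_SG = V_DD − V_G = 14.5 − 12.4 = 2.1 V, so V_ov = 2.1 − 0.714 = 1.39 V.
Assume saturation: I_D = ½ k_p V_ov² = 0.5 × 2.07 × 1.39² = 1.99 mA, giving V_SD = V_DD − I_D R_D = 14.5 − 1.99 × 4.22 = 6.11 V.
V_SD = 6.11 V ≥ V_ov = 1.39 V, confirming saturation.

I_D = 1.99 mA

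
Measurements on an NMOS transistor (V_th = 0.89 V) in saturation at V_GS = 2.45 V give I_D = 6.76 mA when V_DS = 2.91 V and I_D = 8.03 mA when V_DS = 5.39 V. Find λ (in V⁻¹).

With V_GS fixed, I_D ∝ (1 + λ V_DS) in saturation, so I_D2/I_D1 = (1 + λ V_DS2)/(1 + λ V_DS1).
8.03/6.76 = 1.188 = (1 + 5.39 λ)/(1 + 2.91 λ).
Solving: λ (I_D1 V_DS2 − I_D2 V_DS1) = I_D2 − I_D1, so λ = (8.03 − 6.76) / (6.76 × 5.39 − 8.03 × 2.91) = 1.27 / 13.1 = 0.0972 V⁻¹.

λ = 0.0972 V⁻¹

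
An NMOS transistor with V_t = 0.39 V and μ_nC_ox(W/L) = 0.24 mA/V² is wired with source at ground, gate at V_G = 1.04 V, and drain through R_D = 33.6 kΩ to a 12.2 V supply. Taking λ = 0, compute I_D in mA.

V_GS = V_G = 1.04 V, so V_ov = 1.04 − 0.39 = 0.65 V.
Assume saturation: I_D = ½ k_n V_ov² = 0.5 × 0.24 × 0.65² = 0.0507 mA, giving V_DS = V_DD − I_D R_D = 12.2 − 0.0507 × 33.6 = 10.5 V.
V_DS = 10.5 V ≥ V_ov = 0.65 V, confirming saturation.

I_D = 0.0507 mA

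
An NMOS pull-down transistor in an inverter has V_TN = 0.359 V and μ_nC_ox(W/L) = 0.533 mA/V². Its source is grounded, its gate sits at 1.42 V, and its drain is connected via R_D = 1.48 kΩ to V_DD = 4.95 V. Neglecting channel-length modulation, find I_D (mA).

V_GS = V_G = 1.42 V, so V_ov = 1.42 − 0.359 = 1.06 V.
Assume saturation: I_D = ½ k_n V_ov² = 0.5 × 0.533 × 1.06² = 0.3 mA, giving V_DS = V_DD − I_D R_D = 4.95 − 0.3 × 1.48 = 4.51 V.
V_DS = 4.51 V ≥ V_ov = 1.06 V, confirming saturation.

I_D = 0.300 mA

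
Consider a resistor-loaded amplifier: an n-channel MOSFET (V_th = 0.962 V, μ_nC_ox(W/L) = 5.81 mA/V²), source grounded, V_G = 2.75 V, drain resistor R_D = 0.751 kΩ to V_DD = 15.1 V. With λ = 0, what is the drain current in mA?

V_GS = V_G = 2.75 V, so V_ov = 2.75 − 0.962 = 1.79 V.
Assume saturation: I_D = ½ k_n V_ov² = 0.5 × 5.81 × 1.79² = 9.29 mA, giving V_DS = V_DD − I_D R_D = 15.1 − 9.29 × 0.751 = 8.13 V.
V_DS = 8.13 V ≥ V_ov = 1.79 V, confirming saturation.

I_D = 9.29 mA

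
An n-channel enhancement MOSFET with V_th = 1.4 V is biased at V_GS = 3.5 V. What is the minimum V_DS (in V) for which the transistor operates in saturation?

V_DS,sat = 2.10 V

The boundary between triode and saturation is V_DS = V_GS − V_th = V_ov.
V_ov = 3.5 − 1.4 = 2.1 V.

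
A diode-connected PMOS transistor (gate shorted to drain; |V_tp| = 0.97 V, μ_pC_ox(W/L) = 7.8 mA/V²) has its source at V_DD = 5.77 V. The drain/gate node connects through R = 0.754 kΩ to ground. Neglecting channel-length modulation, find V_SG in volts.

With gate tied to drain, V_SG = V_SD ≥ V_SG − |V_tp|, so the device is in saturation.
KCL at the drain: ½ k_p (V_SG − |V_tp|)² = (V_DD − V_SG)/R.
Let x = V_SG − 0.97. Then 2.94 x² + x − 4.8 = 0, giving x = 1.12 V (positive root), so V_SG = 2.09 V.
I_D = (V_DD − V_SG)/R = (5.77 − 2.09) / 0.754 = 4.88 mA.

V_SG = 2.09 V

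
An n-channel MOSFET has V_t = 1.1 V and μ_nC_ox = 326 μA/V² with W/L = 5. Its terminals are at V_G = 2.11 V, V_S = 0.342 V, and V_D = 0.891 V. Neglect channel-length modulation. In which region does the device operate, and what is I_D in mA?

V_GS = V_G − V_S = 2.11 − 0.342 = 1.77 V; V_DS = V_D − V_S = 0.891 − 0.342 = 0.549 V.
k_n = μ_nC_ox · (W/L) = 1.63 mA/V².
V_ov = V_GS − V_t = 1.77 − 1.1 = 0.668 V.
Since V_DS = 0.549 V < V_ov = 0.668 V, the device is in the triode region.
I_D = k_n [V_ov · V_DS − ½ V_DS²] = 1.63 × [0.668 × 0.549 − 0.5 × 0.549²] = 0.352 mA.

Triode; I_D = 0.352 mA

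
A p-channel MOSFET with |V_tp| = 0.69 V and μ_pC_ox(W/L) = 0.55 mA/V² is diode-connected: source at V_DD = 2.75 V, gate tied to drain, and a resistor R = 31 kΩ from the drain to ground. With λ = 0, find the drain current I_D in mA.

With gate tied to drain, V_SG = V_SD ≥ V_SG − |V_tp|, so the device is in saturation.
KCL at the drain: ½ k_p (V_SG − |V_tp|)² = (V_DD − V_SG)/R.
Let x = V_SG − 0.69. Then 8.53 x² + x − 2.06 = 0, giving x = 0.436 V (positive root), so V_SG = 1.13 V.
I_D = (V_DD − V_SG)/R = (2.75 − 1.13) / 31 = 0.0524 mA.

I_D = 0.0524 mA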